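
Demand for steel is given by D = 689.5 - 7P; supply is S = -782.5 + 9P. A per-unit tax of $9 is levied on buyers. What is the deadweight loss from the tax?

Pre-tax equilibrium: P* = 92, Q* = 45.5.
Tax on buyers shifts demand to D = 689.5 − 7(P + 9) = 626.5 - 7P.
626.5 - 7P = -782.5 + 9P gives seller price Ps = 88.0625; buyers pay Pb = 88.0625 + 9 = 97.0625.
New quantity: Q = 689.5 − 7(97.0625) = 10.0625.
DWL = ½ × 9 × (45.5 − 10.0625) = 159.46875.

Deadweight loss = 159.46875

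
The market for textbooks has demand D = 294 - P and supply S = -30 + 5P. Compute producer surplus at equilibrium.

Equilibrium: 294 - P = -30 + 5P gives P* = 54, Q* = 240.
Supply starts at P = 6 (where S = 0).
PS = ½(54 − 6)(240) = 5760.

Producer surplus = 5760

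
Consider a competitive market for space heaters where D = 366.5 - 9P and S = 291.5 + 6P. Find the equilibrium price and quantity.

P* = 5, Q* = 321.5

Set D = S: 366.5 - 9P = 291.5 + 6P.
75 = 15P, so P* = 5.
Q* = 366.5 − 9(5) = 321.5.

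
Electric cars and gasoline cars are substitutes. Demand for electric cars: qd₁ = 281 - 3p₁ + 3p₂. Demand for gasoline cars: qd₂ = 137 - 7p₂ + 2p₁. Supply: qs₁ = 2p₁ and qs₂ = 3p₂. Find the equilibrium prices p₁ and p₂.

Market 1: 281 - 3p₁ + 3p₂ = 2p₁ → 5p₁ - 3p₂ = 281.
Market 2: 10p₂ - 2p₁ = 137.
Eliminating p₂: 10×(1) + 3×(2) gives 44p₁ = 3221, so p₁ = 3221/44.
Back-substitute into (2): p₂ = (137 + 2×3221/44) / 10 = 1247/44.

p₁ = 3221/44, p₂ = 1247/44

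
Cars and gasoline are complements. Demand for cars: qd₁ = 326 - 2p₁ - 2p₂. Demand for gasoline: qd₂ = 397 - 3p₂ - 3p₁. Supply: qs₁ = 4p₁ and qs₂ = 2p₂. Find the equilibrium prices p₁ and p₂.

p₁ = 209/6, p₂ = 58.5

Market 1: 326 - 2p₁ - 2p₂ = 4p₁ → 6p₁ + 2p₂ = 326.
Market 2: 5p₂ + 3p₁ = 397.
Eliminating p₂: 5×(1) − 2×(2) gives 24p₁ = 836, so p₁ = 209/6.
Back-substitute into (2): p₂ = (397 − 3×209/6) / 5 = 58.5.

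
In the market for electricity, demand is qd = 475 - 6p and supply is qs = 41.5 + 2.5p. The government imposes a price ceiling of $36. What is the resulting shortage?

Equilibrium price would be p* = 51, so the ceiling at 36 binds.
At p = 36: qd = 475 − 6(36) = 259, qs = 41.5 + 2.5(36) = 131.5.
Shortage = 259 − 131.5 = 127.5.

Shortage = 127.5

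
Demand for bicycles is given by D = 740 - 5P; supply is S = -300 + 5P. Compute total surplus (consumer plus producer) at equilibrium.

Total surplus = 9680

Equilibrium: 740 - 5P = -300 + 5P gives P* = 104, Q* = 220.
Demand choke price: P = 148; supply starts at P = 60.
CS = ½(148 − 104)(220) = 4840; PS = ½(104 − 60)(220) = 4840.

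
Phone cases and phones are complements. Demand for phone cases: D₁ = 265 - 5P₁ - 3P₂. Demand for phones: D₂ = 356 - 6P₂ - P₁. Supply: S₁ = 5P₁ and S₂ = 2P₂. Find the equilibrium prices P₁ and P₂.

Market 1: 265 - 5P₁ - 3P₂ = 5P₁ → 10P₁ + 3P₂ = 265.
Market 2: 8P₂ + P₁ = 356.
Eliminating P₂: 8×(1) − 3×(2) gives 77P₁ = 1052, so P₁ = 1052/77.
Back-substitute into (2): P₂ = (356 − 1×1052/77) / 8 = 3295/77.

P₁ = 1052/77, P₂ = 3295/77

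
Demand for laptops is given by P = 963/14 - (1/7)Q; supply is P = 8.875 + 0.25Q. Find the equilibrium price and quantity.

P* = 47, Q* = 152.5

Set the two price expressions equal: 963/14 - (1/7)Q = 8.875 + 0.25Q.
3355/56 = (11/28)Q, so Q* = 152.5.
P* = 963/14 − (1/7)(152.5) = 47.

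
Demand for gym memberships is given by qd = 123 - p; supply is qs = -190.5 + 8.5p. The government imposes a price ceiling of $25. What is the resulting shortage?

Shortage = 76

Equilibrium price would be p* = 33, so the ceiling at 25 binds.
At p = 25: qd = 123 − 1(25) = 98, qs = -190.5 + 8.5(25) = 22.
Shortage = 98 − 22 = 76.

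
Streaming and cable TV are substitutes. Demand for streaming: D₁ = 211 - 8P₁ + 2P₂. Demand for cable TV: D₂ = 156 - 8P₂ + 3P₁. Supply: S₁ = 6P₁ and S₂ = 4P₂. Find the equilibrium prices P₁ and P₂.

P₁ = 158/9, P₂ = 313/18

Market 1: 211 - 8P₁ + 2P₂ = 6P₁ → 14P₁ - 2P₂ = 211.
Market 2: 12P₂ - 3P₁ = 156.
Eliminating P₂: 12×(1) + 2×(2) gives 162P₁ = 2844, so P₁ = 158/9.
Back-substitute into (2): P₂ = (156 + 3×158/9) / 12 = 313/18.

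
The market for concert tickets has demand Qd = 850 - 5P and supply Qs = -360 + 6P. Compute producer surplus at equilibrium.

Equilibrium: 850 - 5P = -360 + 6P gives P* = 110, Q* = 300.
Supply starts at P = 60 (where Qs = 0).
PS = ½(110 − 60)(300) = 7500.

Producer surplus = 7500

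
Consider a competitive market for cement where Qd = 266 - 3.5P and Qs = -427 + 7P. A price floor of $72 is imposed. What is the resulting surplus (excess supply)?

Surplus = 63

Equilibrium price would be P* = 66, so the floor at 72 binds.
At P = 72: Qd = 14, Qs = 77.
Surplus = 77 − 14 = 63.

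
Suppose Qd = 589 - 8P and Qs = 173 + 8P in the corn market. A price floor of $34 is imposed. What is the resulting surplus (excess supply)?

Surplus = 128

Equilibrium price would be P* = 26, so the floor at 34 binds.
At P = 34: Qd = 317, Qs = 445.
Surplus = 445 − 317 = 128.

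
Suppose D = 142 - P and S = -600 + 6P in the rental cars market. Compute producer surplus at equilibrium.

Producer surplus = 108

Equilibrium: 142 - P = -600 + 6P gives P* = 106, Q* = 36.
Supply starts at P = 100 (where S = 0).
PS = ½(106 − 100)(36) = 108.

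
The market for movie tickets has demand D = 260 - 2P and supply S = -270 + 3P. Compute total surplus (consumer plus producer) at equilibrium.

Total surplus = 960

Equilibrium: 260 - 2P = -270 + 3P gives P* = 106, Q* = 48.
Demand choke price: P = 130; supply starts at P = 90.
CS = ½(130 − 106)(48) = 576; PS = ½(106 − 90)(48) = 384.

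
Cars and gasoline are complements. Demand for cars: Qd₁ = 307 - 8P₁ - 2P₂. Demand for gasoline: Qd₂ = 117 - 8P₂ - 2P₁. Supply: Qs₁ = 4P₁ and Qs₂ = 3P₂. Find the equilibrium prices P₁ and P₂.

P₁ = 24.5546875, P₂ = 6.171875

Market 1: 307 - 8P₁ - 2P₂ = 4P₁ → 12P₁ + 2P₂ = 307.
Market 2: 11P₂ + 2P₁ = 117.
Eliminating P₂: 11×(1) − 2×(2) gives 128P₁ = 3143, so P₁ = 24.5546875.
Back-substitute into (2): P₂ = (117 − 2×24.5546875) / 11 = 6.171875.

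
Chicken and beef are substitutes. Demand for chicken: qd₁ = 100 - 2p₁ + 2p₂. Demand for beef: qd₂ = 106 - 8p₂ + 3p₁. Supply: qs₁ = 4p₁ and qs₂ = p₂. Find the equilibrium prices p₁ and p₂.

p₁ = 139/6, p₂ = 19.5

Market 1: 100 - 2p₁ + 2p₂ = 4p₁ → 6p₁ - 2p₂ = 100.
Market 2: 9p₂ - 3p₁ = 106.
Eliminating p₂: 9×(1) + 2×(2) gives 48p₁ = 1112, so p₁ = 139/6.
Back-substitute into (2): p₂ = (106 + 3×139/6) / 9 = 19.5.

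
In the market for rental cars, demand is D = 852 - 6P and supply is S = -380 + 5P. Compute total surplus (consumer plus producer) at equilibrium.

Total surplus = 5940

Equilibrium: 852 - 6P = -380 + 5P gives P* = 112, Q* = 180.
Demand choke price: P = 142; supply starts at P = 76.
CS = ½(142 − 112)(180) = 2700; PS = ½(112 − 76)(180) = 3240.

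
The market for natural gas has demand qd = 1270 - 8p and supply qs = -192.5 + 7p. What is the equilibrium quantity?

Set qd = qs: 1270 - 8p = -192.5 + 7p.
1462.5 = 15p, so p* = 97.5.
q* = 1270 − 8(97.5) = 490.

q* = 490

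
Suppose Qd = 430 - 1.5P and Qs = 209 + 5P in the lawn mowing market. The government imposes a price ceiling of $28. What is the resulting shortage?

Shortage = 39

Equilibrium price would be P* = 34, so the ceiling at 28 binds.
At P = 28: Qd = 430 − 1.5(28) = 388, Qs = 209 + 5(28) = 349.
Shortage = 388 − 349 = 39.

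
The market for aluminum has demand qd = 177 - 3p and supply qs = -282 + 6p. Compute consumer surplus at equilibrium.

Equilibrium: 177 - 3p = -282 + 6p gives p* = 51, q* = 24.
Demand choke price (qd = 0): p = 59.
CS = ½(59 − 51)(24) = 96.

Consumer surplus = 96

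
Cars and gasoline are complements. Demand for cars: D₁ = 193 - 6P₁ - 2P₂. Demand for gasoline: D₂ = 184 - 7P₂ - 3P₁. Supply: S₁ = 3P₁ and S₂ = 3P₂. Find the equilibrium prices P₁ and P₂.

P₁ = 781/42, P₂ = 359/28

Market 1: 193 - 6P₁ - 2P₂ = 3P₁ → 9P₁ + 2P₂ = 193.
Market 2: 10P₂ + 3P₁ = 184.
Eliminating P₂: 10×(1) − 2×(2) gives 84P₁ = 1562, so P₁ = 781/42.
Back-substitute into (2): P₂ = (184 − 3×781/42) / 10 = 359/28.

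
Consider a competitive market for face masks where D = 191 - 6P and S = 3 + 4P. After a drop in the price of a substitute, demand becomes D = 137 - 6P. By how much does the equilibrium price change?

ΔP = -5.4

Original equilibrium: P* = 18.8, Q* = 78.2.
New equilibrium: 137 - 6P = 3 + 4P, so 134 = 10P and P' = 13.4; Q' = 137 − 6(13.4) = 56.6.
Change in price: 13.4 − 18.8 = -5.4.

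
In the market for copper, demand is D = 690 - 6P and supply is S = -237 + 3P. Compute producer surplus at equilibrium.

Equilibrium: 690 - 6P = -237 + 3P gives P* = 103, Q* = 72.
Supply starts at P = 79 (where S = 0).
PS = ½(103 − 79)(72) = 864.

Producer surplus = 864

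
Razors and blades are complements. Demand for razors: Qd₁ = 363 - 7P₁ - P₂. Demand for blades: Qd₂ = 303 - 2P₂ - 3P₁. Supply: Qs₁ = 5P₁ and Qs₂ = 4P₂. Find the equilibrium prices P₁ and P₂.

P₁ = 625/23, P₂ = 849/23

Market 1: 363 - 7P₁ - P₂ = 5P₁ → 12P₁ + P₂ = 363.
Market 2: 6P₂ + 3P₁ = 303.
Eliminating P₂: 6×(1) − 1×(2) gives 69P₁ = 1875, so P₁ = 625/23.
Back-substitute into (2): P₂ = (303 − 3×625/23) / 6 = 849/23.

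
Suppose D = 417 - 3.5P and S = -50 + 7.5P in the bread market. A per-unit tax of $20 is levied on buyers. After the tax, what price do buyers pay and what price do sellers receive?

Pre-tax equilibrium: P* = 467/11, Q* = 5905/22.
Tax on buyers shifts demand to D = 417 − 3.5(P + 20) = 347 - 3.5P.
347 - 3.5P = -50 + 7.5P gives seller price Ps = 397/11; buyers pay Pb = 397/11 + 20 = 617/11.
New quantity: Q = 417 − 3.5(617/11) = 4855/22.

Buyers pay 617/11, sellers receive 397/11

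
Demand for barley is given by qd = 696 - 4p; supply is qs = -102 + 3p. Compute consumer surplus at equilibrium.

Consumer surplus = 7200

Equilibrium: 696 - 4p = -102 + 3p gives p* = 114, q* = 240.
Demand choke price (qd = 0): p = 174.
CS = ½(174 − 114)(240) = 7200.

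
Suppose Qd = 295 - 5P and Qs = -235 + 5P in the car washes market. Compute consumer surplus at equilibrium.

Consumer surplus = 90

Equilibrium: 295 - 5P = -235 + 5P gives P* = 53, Q* = 30.
Demand choke price (Qd = 0): P = 59.
CS = ½(59 − 53)(30) = 90.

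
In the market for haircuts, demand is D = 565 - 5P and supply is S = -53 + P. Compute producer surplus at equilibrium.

Producer surplus = 1250

Equilibrium: 565 - 5P = -53 + P gives P* = 103, Q* = 50.
Supply starts at P = 53 (where S = 0).
PS = ½(103 − 53)(50) = 1250.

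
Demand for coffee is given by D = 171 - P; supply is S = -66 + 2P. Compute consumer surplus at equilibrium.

Equilibrium: 171 - P = -66 + 2P gives P* = 79, Q* = 92.
Demand choke price (D = 0): P = 171.
CS = ½(171 − 79)(92) = 4232.

Consumer surplus = 4232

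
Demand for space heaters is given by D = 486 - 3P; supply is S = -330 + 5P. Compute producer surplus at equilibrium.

Producer surplus = 3240

Equilibrium: 486 - 3P = -330 + 5P gives P* = 102, Q* = 180.
Supply starts at P = 66 (where S = 0).
PS = ½(102 − 66)(180) = 3240.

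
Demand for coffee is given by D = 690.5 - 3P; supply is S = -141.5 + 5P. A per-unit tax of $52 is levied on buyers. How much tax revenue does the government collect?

Pre-tax equilibrium: P* = 104, Q* = 378.5.
Tax on buyers shifts demand to D = 690.5 − 3(P + 52) = 534.5 - 3P.
534.5 - 3P = -141.5 + 5P gives seller price Ps = 84.5; buyers pay Pb = 84.5 + 52 = 136.5.
New quantity: Q = 690.5 − 3(136.5) = 281.
Revenue = 52 × 281 = 14612.

Tax revenue = 14612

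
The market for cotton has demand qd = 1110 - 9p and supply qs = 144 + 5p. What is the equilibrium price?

Set qd = qs: 1110 - 9p = 144 + 5p.
966 = 14p, so p* = 69.
q* = 1110 − 9(69) = 489.

p* = 69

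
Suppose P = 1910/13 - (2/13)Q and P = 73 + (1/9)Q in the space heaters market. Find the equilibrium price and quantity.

P* = 104, Q* = 279

Set the two price expressions equal: 1910/13 - (2/13)Q = 73 + (1/9)Q.
961/13 = (31/117)Q, so Q* = 279.
P* = 1910/13 − (2/13)(279) = 104.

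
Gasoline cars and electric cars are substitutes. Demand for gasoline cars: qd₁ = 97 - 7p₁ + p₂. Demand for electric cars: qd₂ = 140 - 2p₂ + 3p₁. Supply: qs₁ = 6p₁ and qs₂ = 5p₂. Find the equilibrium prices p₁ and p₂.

p₁ = 819/88, p₂ = 2111/88

Market 1: 97 - 7p₁ + p₂ = 6p₁ → 13p₁ - p₂ = 97.
Market 2: 7p₂ - 3p₁ = 140.
Eliminating p₂: 7×(1) + 1×(2) gives 88p₁ = 819, so p₁ = 819/88.
Back-substitute into (2): p₂ = (140 + 3×819/88) / 7 = 2111/88.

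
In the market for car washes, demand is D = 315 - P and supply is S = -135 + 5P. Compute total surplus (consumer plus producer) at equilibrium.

Total surplus = 34560

Equilibrium: 315 - P = -135 + 5P gives P* = 75, Q* = 240.
Demand choke price: P = 315; supply starts at P = 27.
CS = ½(315 − 75)(240) = 28800; PS = ½(75 − 27)(240) = 5760.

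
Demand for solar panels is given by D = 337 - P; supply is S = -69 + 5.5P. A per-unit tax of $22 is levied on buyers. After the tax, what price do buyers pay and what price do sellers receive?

Buyers pay 1054/13, sellers receive 768/13

Pre-tax equilibrium: P* = 812/13, Q* = 3569/13.
Tax on buyers shifts demand to D = 337 − 1(P + 22) = 315 - P.
315 - P = -69 + 5.5P gives seller price Ps = 768/13; buyers pay Pb = 768/13 + 22 = 1054/13.
New quantity: Q = 337 − 1(1054/13) = 3327/13.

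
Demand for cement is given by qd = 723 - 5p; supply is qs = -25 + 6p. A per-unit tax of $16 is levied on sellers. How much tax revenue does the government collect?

Pre-tax equilibrium: p* = 68, q* = 383.
Tax on sellers shifts supply to qs = -25 + 6(p − 16) = -121 + 6p.
723 - 5p = -121 + 6p gives buyer price pb = 844/11; sellers receive ps = 844/11 − 16 = 668/11.
New quantity: q = 723 − 5(844/11) = 3733/11.
Revenue = 16 × 3733/11 = 59728/11.

Tax revenue = 59728/11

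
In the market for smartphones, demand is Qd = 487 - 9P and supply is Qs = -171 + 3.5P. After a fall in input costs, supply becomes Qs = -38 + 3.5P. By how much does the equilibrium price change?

ΔP = -10.64

Original equilibrium: P* = 52.64, Q* = 13.24.
New equilibrium: 487 - 9P = -38 + 3.5P, so 525 = 12.5P and P' = 42; Q' = 487 − 9(42) = 109.
Change in price: 42 − 52.64 = -10.64.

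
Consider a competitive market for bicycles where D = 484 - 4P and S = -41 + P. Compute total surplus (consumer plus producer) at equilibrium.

Total surplus = 2560

Equilibrium: 484 - 4P = -41 + P gives P* = 105, Q* = 64.
Demand choke price: P = 121; supply starts at P = 41.
CS = ½(121 − 105)(64) = 512; PS = ½(105 − 41)(64) = 2048.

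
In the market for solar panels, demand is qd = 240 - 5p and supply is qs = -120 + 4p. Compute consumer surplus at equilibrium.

Equilibrium: 240 - 5p = -120 + 4p gives p* = 40, q* = 40.
Demand choke price (qd = 0): p = 48.
CS = ½(48 − 40)(40) = 160.

Consumer surplus = 160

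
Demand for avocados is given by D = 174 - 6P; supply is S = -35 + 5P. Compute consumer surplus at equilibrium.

Equilibrium: 174 - 6P = -35 + 5P gives P* = 19, Q* = 60.
Demand choke price (D = 0): P = 29.
CS = ½(29 − 19)(60) = 300.

Consumer surplus = 300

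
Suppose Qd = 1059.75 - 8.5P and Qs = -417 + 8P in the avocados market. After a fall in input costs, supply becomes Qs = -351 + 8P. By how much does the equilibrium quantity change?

ΔQ = 34

Original equilibrium: P* = 89.5, Q* = 299.
New equilibrium: 1059.75 - 8.5P = -351 + 8P, so 1410.75 = 16.5P and P' = 85.5; Q' = 1059.75 − 8.5(85.5) = 333.
Change in quantity: 333 − 299 = 34.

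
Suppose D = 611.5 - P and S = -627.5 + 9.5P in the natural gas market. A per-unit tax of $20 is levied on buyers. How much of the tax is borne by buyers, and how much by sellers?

Pre-tax equilibrium: P* = 118, Q* = 493.5.
Tax on buyers shifts demand to D = 611.5 − 1(P + 20) = 591.5 - P.
591.5 - P = -627.5 + 9.5P gives seller price Ps = 2438/21; buyers pay Pb = 2438/21 + 20 = 2858/21.
New quantity: Q = 611.5 − 1(2858/21) = 19967/42.
Buyer burden = 2858/21 − 118 = 380/21; seller burden = 118 − 2438/21 = 40/21.

Buyers bear 380/21, sellers bear 40/21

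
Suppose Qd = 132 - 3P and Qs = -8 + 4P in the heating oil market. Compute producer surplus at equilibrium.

Equilibrium: 132 - 3P = -8 + 4P gives P* = 20, Q* = 72.
Supply starts at P = 2 (where Qs = 0).
PS = ½(20 − 2)(72) = 648.

Producer surplus = 648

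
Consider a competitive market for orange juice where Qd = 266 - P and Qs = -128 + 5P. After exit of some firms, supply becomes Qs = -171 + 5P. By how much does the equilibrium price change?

ΔP = 43/6

Original equilibrium: P* = 197/3, Q* = 601/3.
New equilibrium: 266 - P = -171 + 5P, so 437 = 6P and P' = 437/6; Q' = 266 − 1(437/6) = 1159/6.
Change in price: 437/6 − 197/3 = 43/6.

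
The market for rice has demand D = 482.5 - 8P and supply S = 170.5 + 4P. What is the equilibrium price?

Set D = S: 482.5 - 8P = 170.5 + 4P.
312 = 12P, so P* = 26.
Q* = 482.5 − 8(26) = 274.5.

P* = 26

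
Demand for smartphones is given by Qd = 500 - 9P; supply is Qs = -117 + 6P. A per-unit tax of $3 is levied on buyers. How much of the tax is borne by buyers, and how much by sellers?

Buyers bear $1.2, sellers bear $1.8

Pre-tax equilibrium: P* = 617/15, Q* = 129.8.
Tax on buyers shifts demand to Qd = 500 − 9(P + 3) = 473 - 9P.
473 - 9P = -117 + 6P gives seller price Ps = 118/3; buyers pay Pb = 118/3 + 3 = 127/3.
New quantity: Q = 500 − 9(127/3) = 119.
Buyer burden = 127/3 − 617/15 = 1.2; seller burden = 617/15 − 118/3 = 1.8.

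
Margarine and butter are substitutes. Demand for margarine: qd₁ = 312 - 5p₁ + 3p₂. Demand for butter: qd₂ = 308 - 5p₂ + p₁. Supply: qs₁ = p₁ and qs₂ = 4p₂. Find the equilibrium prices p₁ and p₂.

Market 1: 312 - 5p₁ + 3p₂ = p₁ → 6p₁ - 3p₂ = 312.
Market 2: 9p₂ - p₁ = 308.
Eliminating p₂: 9×(1) + 3×(2) gives 51p₁ = 3732, so p₁ = 1244/17.
Back-substitute into (2): p₂ = (308 + 1×1244/17) / 9 = 720/17.

p₁ = 1244/17, p₂ = 720/17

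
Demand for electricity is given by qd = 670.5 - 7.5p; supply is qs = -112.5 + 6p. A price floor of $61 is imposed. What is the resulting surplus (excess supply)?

Equilibrium price would be p* = 58, so the floor at 61 binds.
At p = 61: qd = 213, qs = 253.5.
Surplus = 253.5 − 213 = 40.5.

Surplus = 40.5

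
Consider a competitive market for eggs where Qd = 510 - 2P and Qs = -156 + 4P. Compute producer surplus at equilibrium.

Producer surplus = 10368

Equilibrium: 510 - 2P = -156 + 4P gives P* = 111, Q* = 288.
Supply starts at P = 39 (where Qs = 0).
PS = ½(111 − 39)(288) = 10368.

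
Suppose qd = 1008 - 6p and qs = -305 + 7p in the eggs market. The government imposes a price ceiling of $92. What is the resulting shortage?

Shortage = 117

Equilibrium price would be p* = 101, so the ceiling at 92 binds.
At p = 92: qd = 1008 − 6(92) = 456, qs = -305 + 7(92) = 339.
Shortage = 456 − 339 = 117.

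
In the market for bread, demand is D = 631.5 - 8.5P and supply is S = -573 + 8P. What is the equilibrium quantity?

Q* = 11

Set D = S: 631.5 - 8.5P = -573 + 8P.
1204.5 = 16.5P, so P* = 73.
Q* = 631.5 − 8.5(73) = 11.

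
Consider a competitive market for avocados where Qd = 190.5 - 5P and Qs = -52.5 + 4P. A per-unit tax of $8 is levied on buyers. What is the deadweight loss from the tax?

Deadweight loss = 640/9

Pre-tax equilibrium: P* = 27, Q* = 55.5.
Tax on buyers shifts demand to Qd = 190.5 − 5(P + 8) = 150.5 - 5P.
150.5 - 5P = -52.5 + 4P gives seller price Ps = 203/9; buyers pay Pb = 203/9 + 8 = 275/9.
New quantity: Q = 190.5 − 5(275/9) = 679/18.
DWL = ½ × 8 × (55.5 − 679/18) = 640/9.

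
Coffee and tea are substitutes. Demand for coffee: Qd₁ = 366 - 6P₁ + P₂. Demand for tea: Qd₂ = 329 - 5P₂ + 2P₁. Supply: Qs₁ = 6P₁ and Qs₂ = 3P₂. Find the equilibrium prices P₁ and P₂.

Market 1: 366 - 6P₁ + P₂ = 6P₁ → 12P₁ - P₂ = 366.
Market 2: 8P₂ - 2P₁ = 329.
Eliminating P₂: 8×(1) + 1×(2) gives 94P₁ = 3257, so P₁ = 3257/94.
Back-substitute into (2): P₂ = (329 + 2×3257/94) / 8 = 2340/47.

P₁ = 3257/94, P₂ = 2340/47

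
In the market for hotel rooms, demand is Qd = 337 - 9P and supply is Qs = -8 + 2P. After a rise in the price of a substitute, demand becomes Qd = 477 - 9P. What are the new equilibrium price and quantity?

P' = 485/11, Q' = 882/11

Original equilibrium: P* = 345/11, Q* = 602/11.
New equilibrium: 477 - 9P = -8 + 2P, so 485 = 11P and P' = 485/11; Q' = 477 − 9(485/11) = 882/11.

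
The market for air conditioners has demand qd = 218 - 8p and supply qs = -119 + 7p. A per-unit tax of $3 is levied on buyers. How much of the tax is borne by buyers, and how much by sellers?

Buyers bear $1.4, sellers bear $1.6

Pre-tax equilibrium: p* = 337/15, q* = 574/15.
Tax on buyers shifts demand to qd = 218 − 8(p + 3) = 194 - 8p.
194 - 8p = -119 + 7p gives seller price ps = 313/15; buyers pay pb = 313/15 + 3 = 358/15.
New quantity: q = 218 − 8(358/15) = 406/15.
Buyer burden = 358/15 − 337/15 = 1.4; seller burden = 337/15 − 313/15 = 1.6.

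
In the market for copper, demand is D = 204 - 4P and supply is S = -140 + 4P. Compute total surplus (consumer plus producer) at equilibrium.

Equilibrium: 204 - 4P = -140 + 4P gives P* = 43, Q* = 32.
Demand choke price: P = 51; supply starts at P = 35.
CS = ½(51 − 43)(32) = 128; PS = ½(43 − 35)(32) = 128.

Total surplus = 256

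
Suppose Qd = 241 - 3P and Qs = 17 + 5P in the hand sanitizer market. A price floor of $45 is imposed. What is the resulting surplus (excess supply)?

Surplus = 136

Equilibrium price would be P* = 28, so the floor at 45 binds.
At P = 45: Qd = 106, Qs = 242.
Surplus = 242 − 106 = 136.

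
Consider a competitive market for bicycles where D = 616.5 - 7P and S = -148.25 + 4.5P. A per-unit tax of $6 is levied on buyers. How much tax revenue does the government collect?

Tax revenue = 18570/23

Pre-tax equilibrium: P* = 66.5, Q* = 151.
Tax on buyers shifts demand to D = 616.5 − 7(P + 6) = 574.5 - 7P.
574.5 - 7P = -148.25 + 4.5P gives seller price Ps = 2891/46; buyers pay Pb = 2891/46 + 6 = 3167/46.
New quantity: Q = 616.5 − 7(3167/46) = 3095/23.
Revenue = 6 × 3095/23 = 18570/23.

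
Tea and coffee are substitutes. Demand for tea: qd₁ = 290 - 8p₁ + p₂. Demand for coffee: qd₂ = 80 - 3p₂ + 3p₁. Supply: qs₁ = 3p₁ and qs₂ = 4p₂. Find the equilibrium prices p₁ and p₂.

Market 1: 290 - 8p₁ + p₂ = 3p₁ → 11p₁ - p₂ = 290.
Market 2: 7p₂ - 3p₁ = 80.
Eliminating p₂: 7×(1) + 1×(2) gives 74p₁ = 2110, so p₁ = 1055/37.
Back-substitute into (2): p₂ = (80 + 3×1055/37) / 7 = 875/37.

p₁ = 1055/37, p₂ = 875/37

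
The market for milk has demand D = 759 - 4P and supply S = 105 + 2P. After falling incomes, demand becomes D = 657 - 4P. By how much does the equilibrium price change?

Original equilibrium: P* = 109, Q* = 323.
New equilibrium: 657 - 4P = 105 + 2P, so 552 = 6P and P' = 92; Q' = 657 − 4(92) = 289.
Change in price: 92 − 109 = -17.

ΔP = -17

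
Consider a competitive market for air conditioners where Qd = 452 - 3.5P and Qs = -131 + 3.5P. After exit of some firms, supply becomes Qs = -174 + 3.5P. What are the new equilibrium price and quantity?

P' = 626/7, Q' = 139

Original equilibrium: P* = 583/7, Q* = 160.5.
New equilibrium: 452 - 3.5P = -174 + 3.5P, so 626 = 7P and P' = 626/7; Q' = 452 − 3.5(626/7) = 139.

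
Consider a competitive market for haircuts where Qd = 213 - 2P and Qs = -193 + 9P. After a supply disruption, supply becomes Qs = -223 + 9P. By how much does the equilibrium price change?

ΔP = 30/11

Original equilibrium: P* = 406/11, Q* = 1531/11.
New equilibrium: 213 - 2P = -223 + 9P, so 436 = 11P and P' = 436/11; Q' = 213 − 2(436/11) = 1471/11.
Change in price: 436/11 − 406/11 = 30/11.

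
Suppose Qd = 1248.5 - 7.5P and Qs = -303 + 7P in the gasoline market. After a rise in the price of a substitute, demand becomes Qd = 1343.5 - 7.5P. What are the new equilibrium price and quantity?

P' = 3293/29, Q' = 14264/29

Original equilibrium: P* = 107, Q* = 446.
New equilibrium: 1343.5 - 7.5P = -303 + 7P, so 1646.5 = 14.5P and P' = 3293/29; Q' = 1343.5 − 7.5(3293/29) = 14264/29.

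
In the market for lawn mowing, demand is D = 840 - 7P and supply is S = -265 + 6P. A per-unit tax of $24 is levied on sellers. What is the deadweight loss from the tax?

Deadweight loss = 12096/13

Pre-tax equilibrium: P* = 85, Q* = 245.
Tax on sellers shifts supply to S = -265 + 6(P − 24) = -409 + 6P.
840 - 7P = -409 + 6P gives buyer price Pb = 1249/13; sellers receive Ps = 1249/13 − 24 = 937/13.
New quantity: Q = 840 − 7(1249/13) = 2177/13.
DWL = ½ × 24 × (245 − 2177/13) = 12096/13.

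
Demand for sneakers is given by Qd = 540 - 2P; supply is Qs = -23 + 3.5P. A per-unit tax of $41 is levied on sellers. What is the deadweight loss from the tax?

Deadweight loss = 11767/11

Pre-tax equilibrium: P* = 1126/11, Q* = 3688/11.
Tax on sellers shifts supply to Qs = -23 + 3.5(P − 41) = -166.5 + 3.5P.
540 - 2P = -166.5 + 3.5P gives buyer price Pb = 1413/11; sellers receive Ps = 1413/11 − 41 = 962/11.
New quantity: Q = 540 − 2(1413/11) = 3114/11.
DWL = ½ × 41 × (3688/11 − 3114/11) = 11767/11.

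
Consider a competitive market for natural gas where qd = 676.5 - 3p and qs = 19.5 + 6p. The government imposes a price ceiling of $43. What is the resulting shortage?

Shortage = 270

Equilibrium price would be p* = 73, so the ceiling at 43 binds.
At p = 43: qd = 676.5 − 3(43) = 547.5, qs = 19.5 + 6(43) = 277.5.
Shortage = 547.5 − 277.5 = 270.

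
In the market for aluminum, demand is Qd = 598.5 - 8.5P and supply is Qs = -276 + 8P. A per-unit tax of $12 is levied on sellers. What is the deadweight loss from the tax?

Pre-tax equilibrium: P* = 53, Q* = 148.
Tax on sellers shifts supply to Qs = -276 + 8(P − 12) = -372 + 8P.
598.5 - 8.5P = -372 + 8P gives buyer price Pb = 647/11; sellers receive Ps = 647/11 − 12 = 515/11.
New quantity: Q = 598.5 − 8.5(647/11) = 1084/11.
DWL = ½ × 12 × (148 − 1084/11) = 3264/11.

Deadweight loss = 3264/11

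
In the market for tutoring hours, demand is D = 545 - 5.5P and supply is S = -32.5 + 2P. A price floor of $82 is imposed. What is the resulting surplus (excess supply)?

Equilibrium price would be P* = 77, so the floor at 82 binds.
At P = 82: D = 94, S = 131.5.
Surplus = 131.5 − 94 = 37.5.

Surplus = 37.5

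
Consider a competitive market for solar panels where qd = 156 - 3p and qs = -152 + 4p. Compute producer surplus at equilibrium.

Equilibrium: 156 - 3p = -152 + 4p gives p* = 44, q* = 24.
Supply starts at p = 38 (where qs = 0).
PS = ½(44 − 38)(24) = 72.

Producer surplus = 72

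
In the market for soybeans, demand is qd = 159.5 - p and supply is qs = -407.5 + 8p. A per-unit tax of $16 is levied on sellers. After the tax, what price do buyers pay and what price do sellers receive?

Buyers pay 695/9, sellers receive 551/9

Pre-tax equilibrium: p* = 63, q* = 96.5.
Tax on sellers shifts supply to qs = -407.5 + 8(p − 16) = -535.5 + 8p.
159.5 - p = -535.5 + 8p gives buyer price pb = 695/9; sellers receive ps = 695/9 − 16 = 551/9.
New quantity: q = 159.5 − 1(695/9) = 1481/18.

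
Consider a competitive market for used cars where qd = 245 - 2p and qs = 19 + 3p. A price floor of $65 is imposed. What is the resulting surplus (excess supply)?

Equilibrium price would be p* = 45.2, so the floor at 65 binds.
At p = 65: qd = 115, qs = 214.
Surplus = 214 − 115 = 99.

Surplus = 99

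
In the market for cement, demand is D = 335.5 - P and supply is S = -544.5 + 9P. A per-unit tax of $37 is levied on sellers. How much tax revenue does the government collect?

Tax revenue = 7925.4

Pre-tax equilibrium: P* = 88, Q* = 247.5.
Tax on sellers shifts supply to S = -544.5 + 9(P − 37) = -877.5 + 9P.
335.5 - P = -877.5 + 9P gives buyer price Pb = 121.3; sellers receive Ps = 121.3 − 37 = 84.3.
New quantity: Q = 335.5 − 1(121.3) = 214.2.
Revenue = 37 × 214.2 = 7925.4.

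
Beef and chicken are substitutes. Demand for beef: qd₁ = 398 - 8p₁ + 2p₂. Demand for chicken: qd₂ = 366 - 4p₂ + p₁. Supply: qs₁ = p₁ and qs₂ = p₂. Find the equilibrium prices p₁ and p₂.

Market 1: 398 - 8p₁ + 2p₂ = p₁ → 9p₁ - 2p₂ = 398.
Market 2: 5p₂ - p₁ = 366.
Eliminating p₂: 5×(1) + 2×(2) gives 43p₁ = 2722, so p₁ = 2722/43.
Back-substitute into (2): p₂ = (366 + 1×2722/43) / 5 = 3692/43.

p₁ = 2722/43, p₂ = 3692/43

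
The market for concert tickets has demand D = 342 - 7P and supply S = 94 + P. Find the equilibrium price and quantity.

Set D = S: 342 - 7P = 94 + P.
248 = 8P, so P* = 31.
Q* = 342 − 7(31) = 125.

P* = 31, Q* = 125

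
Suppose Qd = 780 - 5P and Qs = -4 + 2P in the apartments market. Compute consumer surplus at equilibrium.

Consumer surplus = 4840

Equilibrium: 780 - 5P = -4 + 2P gives P* = 112, Q* = 220.
Demand choke price (Qd = 0): P = 156.
CS = ½(156 − 112)(220) = 4840.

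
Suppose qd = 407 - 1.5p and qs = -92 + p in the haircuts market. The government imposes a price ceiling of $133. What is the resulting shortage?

Shortage = 166.5

Equilibrium price would be p* = 199.6, so the ceiling at 133 binds.
At p = 133: qd = 407 − 1.5(133) = 207.5, qs = -92 + 1(133) = 41.
Shortage = 207.5 − 41 = 166.5.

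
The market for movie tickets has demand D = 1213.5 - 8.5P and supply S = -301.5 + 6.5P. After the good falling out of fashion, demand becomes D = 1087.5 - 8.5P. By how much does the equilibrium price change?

ΔP = -8.4

Original equilibrium: P* = 101, Q* = 355.
New equilibrium: 1087.5 - 8.5P = -301.5 + 6.5P, so 1389 = 15P and P' = 92.6; Q' = 1087.5 − 8.5(92.6) = 300.4.
Change in price: 92.6 − 101 = -8.4.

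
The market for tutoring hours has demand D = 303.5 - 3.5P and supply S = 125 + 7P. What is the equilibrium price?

P* = 17

Set D = S: 303.5 - 3.5P = 125 + 7P.
178.5 = 10.5P, so P* = 17.
Q* = 303.5 − 3.5(17) = 244.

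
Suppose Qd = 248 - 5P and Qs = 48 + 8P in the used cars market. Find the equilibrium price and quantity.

Set Qd = Qs: 248 - 5P = 48 + 8P.
200 = 13P, so P* = 200/13.
Q* = 248 − 5(200/13) = 2224/13.

P* = 200/13, Q* = 2224/13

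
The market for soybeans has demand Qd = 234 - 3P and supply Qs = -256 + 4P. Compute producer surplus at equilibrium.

Producer surplus = 72

Equilibrium: 234 - 3P = -256 + 4P gives P* = 70, Q* = 24.
Supply starts at P = 64 (where Qs = 0).
PS = ½(70 − 64)(24) = 72.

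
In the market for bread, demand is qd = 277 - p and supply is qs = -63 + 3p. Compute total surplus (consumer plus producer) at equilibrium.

Total surplus = 24576

Equilibrium: 277 - p = -63 + 3p gives p* = 85, q* = 192.
Demand choke price: p = 277; supply starts at p = 21.
CS = ½(277 − 85)(192) = 18432; PS = ½(85 − 21)(192) = 6144.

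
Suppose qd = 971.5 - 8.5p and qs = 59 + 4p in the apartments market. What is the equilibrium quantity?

q* = 351

Set qd = qs: 971.5 - 8.5p = 59 + 4p.
912.5 = 12.5p, so p* = 73.
q* = 971.5 − 8.5(73) = 351.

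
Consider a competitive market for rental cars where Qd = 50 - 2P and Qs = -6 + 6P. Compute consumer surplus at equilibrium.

Consumer surplus = 324

Equilibrium: 50 - 2P = -6 + 6P gives P* = 7, Q* = 36.
Demand choke price (Qd = 0): P = 25.
CS = ½(25 − 7)(36) = 324.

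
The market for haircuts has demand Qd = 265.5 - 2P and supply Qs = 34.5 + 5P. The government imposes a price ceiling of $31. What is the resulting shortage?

Equilibrium price would be P* = 33, so the ceiling at 31 binds.
At P = 31: Qd = 265.5 − 2(31) = 203.5, Qs = 34.5 + 5(31) = 189.5.
Shortage = 203.5 − 189.5 = 14.

Shortage = 14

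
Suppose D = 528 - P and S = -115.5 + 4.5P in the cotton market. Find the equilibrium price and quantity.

Set D = S: 528 - P = -115.5 + 4.5P.
643.5 = 5.5P, so P* = 117.
Q* = 528 − 1(117) = 411.

P* = 117, Q* = 411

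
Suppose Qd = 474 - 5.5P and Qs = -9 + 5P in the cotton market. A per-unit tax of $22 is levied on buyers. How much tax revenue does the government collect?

Tax revenue = 75482/21

Pre-tax equilibrium: P* = 46, Q* = 221.
Tax on buyers shifts demand to Qd = 474 − 5.5(P + 22) = 353 - 5.5P.
353 - 5.5P = -9 + 5P gives seller price Ps = 724/21; buyers pay Pb = 724/21 + 22 = 1186/21.
New quantity: Q = 474 − 5.5(1186/21) = 3431/21.
Revenue = 22 × 3431/21 = 75482/21.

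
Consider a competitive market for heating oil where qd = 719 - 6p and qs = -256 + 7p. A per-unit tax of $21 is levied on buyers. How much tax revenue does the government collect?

Tax revenue = 54915/13

Pre-tax equilibrium: p* = 75, q* = 269.
Tax on buyers shifts demand to qd = 719 − 6(p + 21) = 593 - 6p.
593 - 6p = -256 + 7p gives seller price ps = 849/13; buyers pay pb = 849/13 + 21 = 1122/13.
New quantity: q = 719 − 6(1122/13) = 2615/13.
Revenue = 21 × 2615/13 = 54915/13.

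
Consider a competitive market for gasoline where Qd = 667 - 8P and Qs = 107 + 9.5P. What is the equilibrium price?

P* = 32

Set Qd = Qs: 667 - 8P = 107 + 9.5P.
560 = 17.5P, so P* = 32.
Q* = 667 − 8(32) = 411.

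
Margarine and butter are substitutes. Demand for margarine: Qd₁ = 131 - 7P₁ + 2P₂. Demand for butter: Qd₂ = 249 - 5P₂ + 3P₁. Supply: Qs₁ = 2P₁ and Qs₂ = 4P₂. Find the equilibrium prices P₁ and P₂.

Market 1: 131 - 7P₁ + 2P₂ = 2P₁ → 9P₁ - 2P₂ = 131.
Market 2: 9P₂ - 3P₁ = 249.
Eliminating P₂: 9×(1) + 2×(2) gives 75P₁ = 1677, so P₁ = 22.36.
Back-substitute into (2): P₂ = (249 + 3×22.36) / 9 = 35.12.

P₁ = 22.36, P₂ = 35.12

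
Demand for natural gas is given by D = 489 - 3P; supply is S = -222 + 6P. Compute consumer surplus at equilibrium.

Equilibrium: 489 - 3P = -222 + 6P gives P* = 79, Q* = 252.
Demand choke price (D = 0): P = 163.
CS = ½(163 − 79)(252) = 10584.

Consumer surplus = 10584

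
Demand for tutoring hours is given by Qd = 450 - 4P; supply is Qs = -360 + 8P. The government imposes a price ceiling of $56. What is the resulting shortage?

Shortage = 138

Equilibrium price would be P* = 67.5, so the ceiling at 56 binds.
At P = 56: Qd = 450 − 4(56) = 226, Qs = -360 + 8(56) = 88.
Shortage = 226 − 88 = 138.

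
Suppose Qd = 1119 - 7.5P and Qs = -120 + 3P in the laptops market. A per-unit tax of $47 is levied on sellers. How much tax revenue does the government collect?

Tax revenue = 43851/7

Pre-tax equilibrium: P* = 118, Q* = 234.
Tax on sellers shifts supply to Qs = -120 + 3(P − 47) = -261 + 3P.
1119 - 7.5P = -261 + 3P gives buyer price Pb = 920/7; sellers receive Ps = 920/7 − 47 = 591/7.
New quantity: Q = 1119 − 7.5(920/7) = 933/7.
Revenue = 47 × 933/7 = 43851/7.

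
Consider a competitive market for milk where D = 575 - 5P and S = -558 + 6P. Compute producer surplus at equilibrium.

Equilibrium: 575 - 5P = -558 + 6P gives P* = 103, Q* = 60.
Supply starts at P = 93 (where S = 0).
PS = ½(103 − 93)(60) = 300.

Producer surplus = 300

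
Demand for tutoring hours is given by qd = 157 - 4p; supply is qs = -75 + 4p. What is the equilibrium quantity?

q* = 41

Set qd = qs: 157 - 4p = -75 + 4p.
232 = 8p, so p* = 29.
q* = 157 − 4(29) = 41.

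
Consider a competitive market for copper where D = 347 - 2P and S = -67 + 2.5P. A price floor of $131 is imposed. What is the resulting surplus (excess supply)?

Equilibrium price would be P* = 92, so the floor at 131 binds.
At P = 131: D = 85, S = 260.5.
Surplus = 260.5 − 85 = 175.5.

Surplus = 175.5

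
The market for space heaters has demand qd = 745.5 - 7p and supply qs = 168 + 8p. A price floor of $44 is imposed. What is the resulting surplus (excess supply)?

Surplus = 82.5

Equilibrium price would be p* = 38.5, so the floor at 44 binds.
At p = 44: qd = 437.5, qs = 520.
Surplus = 520 − 437.5 = 82.5.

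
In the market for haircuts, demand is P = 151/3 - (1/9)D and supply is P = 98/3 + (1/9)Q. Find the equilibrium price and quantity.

Set the two price expressions equal: 151/3 - (1/9)Q = 98/3 + (1/9)Q.
53/3 = (2/9)Q, so Q* = 79.5.
P* = 151/3 − (1/9)(79.5) = 41.5.

P* = 41.5, Q* = 79.5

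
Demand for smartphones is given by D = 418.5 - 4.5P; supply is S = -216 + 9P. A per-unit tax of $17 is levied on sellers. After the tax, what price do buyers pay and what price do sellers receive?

Buyers pay 175/3, sellers receive 124/3

Pre-tax equilibrium: P* = 47, Q* = 207.
Tax on sellers shifts supply to S = -216 + 9(P − 17) = -369 + 9P.
418.5 - 4.5P = -369 + 9P gives buyer price Pb = 175/3; sellers receive Ps = 175/3 − 17 = 124/3.
New quantity: Q = 418.5 − 4.5(175/3) = 156.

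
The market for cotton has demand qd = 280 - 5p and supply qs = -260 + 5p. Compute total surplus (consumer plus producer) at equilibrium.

Total surplus = 20

Equilibrium: 280 - 5p = -260 + 5p gives p* = 54, q* = 10.
Demand choke price: p = 56; supply starts at p = 52.
CS = ½(56 − 54)(10) = 10; PS = ½(54 − 52)(10) = 10.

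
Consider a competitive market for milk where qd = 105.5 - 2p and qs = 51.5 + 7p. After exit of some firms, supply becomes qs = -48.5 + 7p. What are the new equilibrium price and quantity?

p' = 154/9, q' = 1283/18

Original equilibrium: p* = 6, q* = 93.5.
New equilibrium: 105.5 - 2p = -48.5 + 7p, so 154 = 9p and p' = 154/9; q' = 105.5 − 2(154/9) = 1283/18.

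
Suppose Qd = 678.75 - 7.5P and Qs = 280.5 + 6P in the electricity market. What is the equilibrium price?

Set Qd = Qs: 678.75 - 7.5P = 280.5 + 6P.
398.25 = 13.5P, so P* = 29.5.
Q* = 678.75 − 7.5(29.5) = 457.5.

P* = 29.5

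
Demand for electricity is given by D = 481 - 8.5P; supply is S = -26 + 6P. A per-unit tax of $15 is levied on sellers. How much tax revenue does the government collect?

Tax revenue = 57000/29

Pre-tax equilibrium: P* = 1014/29, Q* = 5330/29.
Tax on sellers shifts supply to S = -26 + 6(P − 15) = -116 + 6P.
481 - 8.5P = -116 + 6P gives buyer price Pb = 1194/29; sellers receive Ps = 1194/29 − 15 = 759/29.
New quantity: Q = 481 − 8.5(1194/29) = 3800/29.
Revenue = 15 × 3800/29 = 57000/29.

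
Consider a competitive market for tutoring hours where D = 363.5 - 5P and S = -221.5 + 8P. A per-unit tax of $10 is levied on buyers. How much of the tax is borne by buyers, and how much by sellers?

Pre-tax equilibrium: P* = 45, Q* = 138.5.
Tax on buyers shifts demand to D = 363.5 − 5(P + 10) = 313.5 - 5P.
313.5 - 5P = -221.5 + 8P gives seller price Ps = 535/13; buyers pay Pb = 535/13 + 10 = 665/13.
New quantity: Q = 363.5 − 5(665/13) = 2801/26.
Buyer burden = 665/13 − 45 = 80/13; seller burden = 45 − 535/13 = 50/13.

Buyers bear 80/13, sellers bear 50/13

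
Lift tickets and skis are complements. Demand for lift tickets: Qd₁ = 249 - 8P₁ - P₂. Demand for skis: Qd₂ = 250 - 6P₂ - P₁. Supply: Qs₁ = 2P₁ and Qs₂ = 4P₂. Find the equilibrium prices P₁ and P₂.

Market 1: 249 - 8P₁ - P₂ = 2P₁ → 10P₁ + P₂ = 249.
Market 2: 10P₂ + P₁ = 250.
Eliminating P₂: 10×(1) − 1×(2) gives 99P₁ = 2240, so P₁ = 2240/99.
Back-substitute into (2): P₂ = (250 − 1×2240/99) / 10 = 2251/99.

P₁ = 2240/99, P₂ = 2251/99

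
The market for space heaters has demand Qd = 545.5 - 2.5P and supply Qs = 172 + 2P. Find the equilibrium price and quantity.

Set Qd = Qs: 545.5 - 2.5P = 172 + 2P.
373.5 = 4.5P, so P* = 83.
Q* = 545.5 − 2.5(83) = 338.

P* = 83, Q* = 338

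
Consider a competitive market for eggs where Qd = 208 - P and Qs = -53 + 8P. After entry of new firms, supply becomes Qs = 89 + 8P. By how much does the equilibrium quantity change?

ΔQ = 142/9

Original equilibrium: P* = 29, Q* = 179.
New equilibrium: 208 - P = 89 + 8P, so 119 = 9P and P' = 119/9; Q' = 208 − 1(119/9) = 1753/9.
Change in quantity: 1753/9 − 179 = 142/9.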